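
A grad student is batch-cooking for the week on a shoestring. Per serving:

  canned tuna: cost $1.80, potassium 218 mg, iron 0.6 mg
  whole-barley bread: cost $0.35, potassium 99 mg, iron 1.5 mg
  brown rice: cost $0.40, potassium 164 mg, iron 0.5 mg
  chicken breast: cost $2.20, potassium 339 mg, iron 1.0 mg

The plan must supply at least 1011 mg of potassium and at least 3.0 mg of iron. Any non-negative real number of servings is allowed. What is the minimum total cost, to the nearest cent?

With two linear requirements the optimum uses one or two foods; enumerate the corners.
canned tuna only: max(1011/218, 3.0/0.6) = 5 servings → $9.00.
whole-barley bread only: max(1011/99, 3.0/1.5) = 10.21 servings → $3.57.
brown rice only: max(1011/164, 3.0/0.5) = 6.165 servings → $2.47.
chicken breast only: max(1011/339, 3.0/1.0) = 3 servings → $6.60.
canned tuna + whole-barley bread with both tight: 4.557 servings and 0.1771 servings → $8.26.
canned tuna + brown rice with both tight: 1.274 servings and 4.472 servings → $4.08.
canned tuna + chicken breast: intersection lies outside the first quadrant.
whole-barley bread + brown rice with both targets exact would need a negative amount; discard.
whole-barley bread + chicken breast with both tight: 0.01465 servings and 2.978 servings → $6.56.
brown rice + chicken breast with both tight: 1.091 servings and 2.455 servings → $5.84.
So the least-cost plan costs $2.47.

$2.47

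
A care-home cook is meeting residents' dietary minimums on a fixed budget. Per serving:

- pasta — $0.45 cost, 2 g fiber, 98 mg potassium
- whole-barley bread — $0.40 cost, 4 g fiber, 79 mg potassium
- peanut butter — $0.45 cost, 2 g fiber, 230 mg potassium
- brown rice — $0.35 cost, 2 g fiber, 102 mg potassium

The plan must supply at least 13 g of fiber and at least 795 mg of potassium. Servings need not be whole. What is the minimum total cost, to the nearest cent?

Check every corner: each single food scaled to meet both minima, and each pair solved so both constraints bind.
pasta only: max(13/2, 795/98) = 8.112 servings → $3.65.
whole-barley bread only: max(13/4, 795/79) = 10.06 servings → $4.03.
peanut butter only: max(13/2, 795/230) = 6.5 servings → $2.92.
brown rice only: max(13/2, 795/102) = 7.794 servings → $2.73.
pasta + whole-barley bread with both targets exact would need a negative amount; discard.
pasta + peanut butter with both tight: 5.303 servings and 1.197 servings → $2.92.
pasta + brown rice: intersection lies outside the first quadrant.
whole-barley bread + peanut butter with both tight: 1.837 servings and 2.825 servings → $2.01.
whole-barley bread + brown rice with both targets exact would need a negative amount; discard.
peanut butter + brown rice with both tight: 1.031 servings and 5.469 servings → $2.38.
Cheapest feasible corner: $2.01.

$2.01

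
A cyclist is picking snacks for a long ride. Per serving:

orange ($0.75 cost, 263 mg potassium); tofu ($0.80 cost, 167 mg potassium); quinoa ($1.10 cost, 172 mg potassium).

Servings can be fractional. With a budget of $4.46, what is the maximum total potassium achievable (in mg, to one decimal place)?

Potassium per dollar: orange 350.7, tofu 208.8, quinoa 156.4.
With no serving limits, spend the whole cost allowance on orange: $4.46 / $0.75 × 263 mg = 1564.0 mg.

1564.0 mg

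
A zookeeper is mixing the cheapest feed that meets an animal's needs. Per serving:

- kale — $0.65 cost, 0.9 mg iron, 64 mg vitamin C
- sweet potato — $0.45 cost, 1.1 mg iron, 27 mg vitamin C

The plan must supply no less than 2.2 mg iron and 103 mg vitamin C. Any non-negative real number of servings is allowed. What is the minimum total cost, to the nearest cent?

Two binding constraints pin down two serving amounts, so the optimal mix uses at most two foods. The candidates are each food alone (scaled to the tighter of iron/vitamin C) and each pair with both constraints tight.
kale only: max(2.2/0.9, 103/64) = 2.444 servings → $1.59.
sweet potato only: max(2.2/1.1, 103/27) = 3.815 servings → $1.72.
kale + sweet potato with both tight: 1.169 servings and 1.043 servings → $1.23.
So the least-cost plan costs $1.23.

$1.23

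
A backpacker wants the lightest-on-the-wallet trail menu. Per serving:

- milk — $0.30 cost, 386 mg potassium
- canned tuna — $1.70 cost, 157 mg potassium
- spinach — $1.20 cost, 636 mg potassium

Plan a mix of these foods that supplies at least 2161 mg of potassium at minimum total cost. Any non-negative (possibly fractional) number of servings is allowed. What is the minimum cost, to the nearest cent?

$1.68

Cost per mg of potassium: milk $0.0008, spinach $0.0019, canned tuna $0.0108.
With no serving limits, use only milk: 2161 mg / 386 mg = 5.598 servings × $0.30 = $1.68.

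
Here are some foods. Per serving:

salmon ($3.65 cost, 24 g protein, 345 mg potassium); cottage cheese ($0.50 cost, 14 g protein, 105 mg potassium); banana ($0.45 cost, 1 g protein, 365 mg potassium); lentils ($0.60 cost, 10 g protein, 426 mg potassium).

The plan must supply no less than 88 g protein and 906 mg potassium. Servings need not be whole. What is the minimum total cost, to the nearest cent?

salmon only: max(88/24, 906/345) = 3.667 servings → $13.38.
cottage cheese only: max(88/14, 906/105) = 8.629 servings → $4.31.
banana only: max(88/1, 906/365) = 88 servings → $39.60.
lentils only: max(88/10, 906/426) = 8.8 servings → $5.28.
salmon + cottage cheese with both tight: 1.491 servings and 3.73 servings → $7.31.
salmon + banana: the both-tight solution has a negative serving — not a feasible corner.
salmon + lentils: intersection lies outside the first quadrant.
cottage cheese + banana with both tight: 6.237 servings and 0.6881 servings → $3.43.
cottage cheese + lentils with both tight: 5.785 servings and 0.7009 servings → $3.31.
banana + lentils with both targets exact would need a negative amount; discard.
Cheapest feasible corner: $3.31.

$3.31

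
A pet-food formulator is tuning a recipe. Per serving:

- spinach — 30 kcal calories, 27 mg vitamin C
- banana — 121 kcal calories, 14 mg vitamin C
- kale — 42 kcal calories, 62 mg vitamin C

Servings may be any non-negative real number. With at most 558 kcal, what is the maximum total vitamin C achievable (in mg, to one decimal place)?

Vitamin C per kcal: kale 1.476, spinach 0.9, banana 0.1157.
With no serving limits, spend the whole calories allowance on kale: 558 kcal / 42 kcal × 62 mg = 823.7 mg.

823.7 mg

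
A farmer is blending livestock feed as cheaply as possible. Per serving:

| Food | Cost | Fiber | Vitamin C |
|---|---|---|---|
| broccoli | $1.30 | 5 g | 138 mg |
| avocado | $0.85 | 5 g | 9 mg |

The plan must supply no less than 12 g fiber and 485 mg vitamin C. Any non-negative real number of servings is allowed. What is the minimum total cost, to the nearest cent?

With two linear requirements the optimum uses one or two foods; enumerate the corners.
broccoli only: max(12/5, 485/138) = 3.514 servings → $4.57.
avocado only: max(12/5, 485/9) = 53.89 servings → $45.81.
broccoli + avocado with both targets exact would need a negative amount; discard.
Cheapest feasible corner: $4.57.

$4.57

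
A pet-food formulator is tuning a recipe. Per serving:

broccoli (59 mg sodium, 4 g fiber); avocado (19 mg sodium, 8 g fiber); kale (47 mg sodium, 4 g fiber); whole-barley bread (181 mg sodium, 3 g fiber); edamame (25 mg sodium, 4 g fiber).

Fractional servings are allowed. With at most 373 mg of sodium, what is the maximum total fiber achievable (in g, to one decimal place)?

Fiber per mg sodium: avocado 0.4211, edamame 0.16, kale 0.08511, broccoli 0.0678, whole-barley bread 0.01657.
With no serving limits, spend the whole sodium allowance on avocado: 373 mg / 19 mg × 8 g = 157.1 g.

157.1 g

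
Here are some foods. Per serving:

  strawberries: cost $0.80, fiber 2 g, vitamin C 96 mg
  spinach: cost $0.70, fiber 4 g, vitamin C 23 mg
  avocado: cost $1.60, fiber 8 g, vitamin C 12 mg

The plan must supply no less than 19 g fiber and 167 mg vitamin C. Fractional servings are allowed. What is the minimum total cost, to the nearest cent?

Two binding constraints pin down two serving amounts, so the optimal mix uses at most two foods. The candidates are each food alone (scaled to the tighter of fiber/vitamin C) and each pair with both constraints tight.
strawberries only: max(19/2, 167/96) = 9.5 servings → $7.60.
spinach only: max(19/4, 167/23) = 7.261 servings → $5.08.
avocado only: max(19/8, 167/12) = 13.92 servings → $22.27.
strawberries + spinach with both tight: 0.6834 servings and 4.408 servings → $3.63.
strawberries + avocado with both tight: 1.489 servings and 2.003 servings → $4.40.
spinach + avocado with both targets exact would need a negative amount; discard.
Cheapest feasible corner: $3.63.

$3.63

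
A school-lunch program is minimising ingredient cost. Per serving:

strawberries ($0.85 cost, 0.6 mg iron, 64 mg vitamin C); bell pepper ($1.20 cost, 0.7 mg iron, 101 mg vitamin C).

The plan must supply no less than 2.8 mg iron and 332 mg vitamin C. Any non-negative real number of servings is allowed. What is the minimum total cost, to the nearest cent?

$4.23

At the optimum either one food covers both requirements or two foods hit both targets exactly; no other combination can be cheaper.
strawberries only: max(2.8/0.6, 332/64) = 5.188 servings → $4.41.
bell pepper only: max(2.8/0.7, 332/101) = 4 servings → $4.80.
strawberries + bell pepper with both tight: 3.19 servings and 1.266 servings → $4.23.
The minimum over all feasible corners is $4.23.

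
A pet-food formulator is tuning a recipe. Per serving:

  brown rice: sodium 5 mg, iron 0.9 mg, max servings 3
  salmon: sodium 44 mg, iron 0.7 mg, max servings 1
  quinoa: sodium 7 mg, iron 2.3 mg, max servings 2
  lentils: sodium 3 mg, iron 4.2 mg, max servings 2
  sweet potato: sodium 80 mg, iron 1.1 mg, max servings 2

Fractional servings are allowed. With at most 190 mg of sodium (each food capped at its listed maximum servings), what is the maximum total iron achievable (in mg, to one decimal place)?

17.9 mg

Iron per mg sodium: lentils 1.4, quinoa 0.3286, brown rice 0.18, salmon 0.01591, sweet potato 0.01375.
Take 2 servings of lentils: uses 6 mg sodium, +8.4 mg iron (running total 8.4 mg).
Take 2 servings of quinoa: uses 14 mg sodium, +4.6 mg iron (running total 13.0 mg).
Take 3 servings of brown rice: uses 15 mg sodium, +2.7 mg iron (running total 15.7 mg).
Take 1 serving of salmon: uses 44 mg sodium, +0.7 mg iron (running total 16.4 mg).
Take 1.387 servings of sweet potato: uses 111 mg sodium, +1.5 mg iron (running total 17.9 mg).
Greedy by best ratio exhausts the sodium allowance optimally: 17.9 mg.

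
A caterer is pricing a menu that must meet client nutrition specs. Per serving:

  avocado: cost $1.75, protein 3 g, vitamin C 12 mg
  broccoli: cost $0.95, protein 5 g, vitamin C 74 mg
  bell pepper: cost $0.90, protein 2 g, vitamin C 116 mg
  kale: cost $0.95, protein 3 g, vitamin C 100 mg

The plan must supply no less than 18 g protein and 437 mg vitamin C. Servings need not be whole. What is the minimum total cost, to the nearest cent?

At the optimum either one food covers both requirements or two foods hit both targets exactly; no other combination can be cheaper.
avocado only: max(18/3, 437/12) = 36.42 servings → $63.73.
broccoli only: max(18/5, 437/74) = 5.905 servings → $5.61.
bell pepper only: max(18/2, 437/116) = 9 servings → $8.10.
kale only: max(18/3, 437/100) = 6 servings → $5.70.
avocado + broccoli: the both-tight solution has a negative serving — not a feasible corner.
avocado + bell pepper with both tight: 3.747 servings and 3.38 servings → $9.60.
avocado + kale with both tight: 1.852 servings and 4.148 servings → $7.18.
broccoli + bell pepper with both tight: 2.81 servings and 1.975 servings → $4.45.
broccoli + kale with both tight: 1.759 servings and 3.068 servings → $4.59.
bell pepper + kale: the both-tight solution has a negative serving — not a feasible corner.
So the least-cost plan costs $4.45.

$4.45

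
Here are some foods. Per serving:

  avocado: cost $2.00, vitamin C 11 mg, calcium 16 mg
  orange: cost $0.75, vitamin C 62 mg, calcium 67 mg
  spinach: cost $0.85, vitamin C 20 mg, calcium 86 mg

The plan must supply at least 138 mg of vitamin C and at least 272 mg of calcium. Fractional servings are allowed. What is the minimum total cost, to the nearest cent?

avocado only: max(138/11, 272/16) = 17 servings → $34.00.
orange only: max(138/62, 272/67) = 4.06 servings → $3.04.
spinach only: max(138/20, 272/86) = 6.9 servings → $5.87.
avocado + orange: intersection lies outside the first quadrant.
avocado + spinach with both tight: 10.27 servings and 1.252 servings → $21.60.
orange + spinach with both tight: 1.61 servings and 1.908 servings → $2.83.
Cheapest feasible corner: $2.83.

$2.83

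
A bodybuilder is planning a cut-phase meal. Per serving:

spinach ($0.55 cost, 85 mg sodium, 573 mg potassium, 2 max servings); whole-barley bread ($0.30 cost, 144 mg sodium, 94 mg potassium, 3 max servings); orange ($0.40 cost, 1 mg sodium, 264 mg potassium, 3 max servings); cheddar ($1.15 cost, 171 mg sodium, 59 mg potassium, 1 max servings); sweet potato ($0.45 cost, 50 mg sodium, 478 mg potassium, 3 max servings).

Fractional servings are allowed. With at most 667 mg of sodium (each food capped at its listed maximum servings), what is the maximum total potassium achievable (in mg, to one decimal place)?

Potassium per mg sodium: orange 264, sweet potato 9.56, spinach 6.741, whole-barley bread 0.6528, cheddar 0.345.
Take 3 servings of orange: uses 3 mg sodium, +792.0 mg potassium (running total 792.0 mg).
Take 3 servings of sweet potato: uses 150 mg sodium, +1434.0 mg potassium (running total 2226.0 mg).
Take 2 servings of spinach: uses 170 mg sodium, +1146.0 mg potassium (running total 3372.0 mg).
Take 2.389 servings of whole-barley bread: uses 344 mg sodium, +224.6 mg potassium (running total 3596.6 mg).
Greedy by best ratio exhausts the sodium allowance optimally: 3596.6 mg.

3596.6 mg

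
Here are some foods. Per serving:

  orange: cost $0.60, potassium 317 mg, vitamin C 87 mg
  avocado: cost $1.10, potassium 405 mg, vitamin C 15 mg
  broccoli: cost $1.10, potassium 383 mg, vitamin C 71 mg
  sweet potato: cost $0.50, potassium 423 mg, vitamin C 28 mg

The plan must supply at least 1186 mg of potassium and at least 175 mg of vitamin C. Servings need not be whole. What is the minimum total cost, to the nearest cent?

For a min-cost LP with two ≥-constraints, a basic feasible solution has at most two positive variables.
orange only: max(1186/317, 175/87) = 3.741 servings → $2.24.
avocado only: max(1186/405, 175/15) = 11.67 servings → $12.83.
broccoli only: max(1186/383, 175/71) = 3.097 servings → $3.41.
sweet potato only: max(1186/423, 175/28) = 6.25 servings → $3.12.
orange + avocado with both tight: 1.742 servings and 1.565 servings → $2.77.
orange + broccoli: intersection lies outside the first quadrant.
orange + sweet potato with both tight: 1.462 servings and 1.708 servings → $1.73.
avocado + broccoli with both tight: 0.7467 servings and 2.307 servings → $3.36.
avocado + sweet potato: intersection lies outside the first quadrant.
broccoli + sweet potato with both tight: 2.114 servings and 0.8898 servings → $2.77.
Cheapest feasible corner: $1.73.

$1.73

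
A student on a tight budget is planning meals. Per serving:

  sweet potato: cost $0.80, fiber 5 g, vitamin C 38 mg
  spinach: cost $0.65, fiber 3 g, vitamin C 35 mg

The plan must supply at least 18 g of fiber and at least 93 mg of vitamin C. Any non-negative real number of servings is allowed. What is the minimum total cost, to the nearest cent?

A basic optimal solution has at most two foods positive. Try each food alone and each pair with both targets met exactly.
sweet potato only: max(18/5, 93/38) = 3.6 servings → $2.88.
spinach only: max(18/3, 93/35) = 6 servings → $3.90.
sweet potato + spinach: the both-tight solution has a negative serving — not a feasible corner.
The minimum over all feasible corners is $2.88.

$2.88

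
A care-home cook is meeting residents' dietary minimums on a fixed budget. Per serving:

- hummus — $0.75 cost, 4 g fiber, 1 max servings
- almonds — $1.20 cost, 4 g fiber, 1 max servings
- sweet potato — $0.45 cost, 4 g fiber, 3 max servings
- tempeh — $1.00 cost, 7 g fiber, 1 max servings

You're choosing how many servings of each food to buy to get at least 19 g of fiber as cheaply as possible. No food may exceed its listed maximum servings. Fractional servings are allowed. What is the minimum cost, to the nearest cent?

$2.35

Cost per g of fiber: sweet potato $0.1125, tempeh $0.1429, hummus $0.1875, almonds $0.3000.
Take 3 servings of sweet potato: +12.0 g fiber for $1.35 (total $1.35, still need 7.0 g).
Take 1 serving of tempeh: +7.0 g fiber for $1.00 (total $2.35, still need 0.0 g).
Filling from the cheapest source first is optimal under one linear minimum: $2.35.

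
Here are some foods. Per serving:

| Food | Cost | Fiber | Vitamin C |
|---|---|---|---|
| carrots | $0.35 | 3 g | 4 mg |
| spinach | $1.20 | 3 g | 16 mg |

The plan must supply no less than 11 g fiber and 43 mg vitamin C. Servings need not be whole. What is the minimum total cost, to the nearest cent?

$3.29

The cheapest plan sits at a corner of the feasible region — with two constraints it uses at most two foods.
carrots only: max(11/3, 43/4) = 10.75 servings → $3.76.
spinach only: max(11/3, 43/16) = 3.667 servings → $4.40.
carrots + spinach with both tight: 1.306 servings and 2.361 servings → $3.29.
So the least-cost plan costs $3.29.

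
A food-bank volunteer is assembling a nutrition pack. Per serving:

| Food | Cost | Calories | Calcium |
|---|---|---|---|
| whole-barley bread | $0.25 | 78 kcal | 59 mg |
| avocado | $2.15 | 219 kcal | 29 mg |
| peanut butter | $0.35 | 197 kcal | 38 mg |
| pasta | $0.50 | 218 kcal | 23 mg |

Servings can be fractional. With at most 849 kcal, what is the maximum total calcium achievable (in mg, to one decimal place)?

642.2 mg

Calcium per kcal: whole-barley bread 0.7564, peanut butter 0.1929, avocado 0.1324, pasta 0.1055.
With no serving limits, spend the whole calories allowance on whole-barley bread: 849 kcal / 78 kcal × 59 mg = 642.2 mg.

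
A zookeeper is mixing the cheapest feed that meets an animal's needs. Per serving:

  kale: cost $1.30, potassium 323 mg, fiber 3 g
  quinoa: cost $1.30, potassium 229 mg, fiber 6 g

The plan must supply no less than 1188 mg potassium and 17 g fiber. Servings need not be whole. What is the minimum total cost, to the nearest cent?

$5.36

With two linear requirements the optimum uses one or two foods; enumerate the corners.
kale only: max(1188/323, 17/3) = 5.667 servings → $7.37.
quinoa only: max(1188/229, 17/6) = 5.188 servings → $6.74.
kale + quinoa with both tight: 2.586 servings and 1.54 servings → $5.36.
The minimum over all feasible corners is $5.36.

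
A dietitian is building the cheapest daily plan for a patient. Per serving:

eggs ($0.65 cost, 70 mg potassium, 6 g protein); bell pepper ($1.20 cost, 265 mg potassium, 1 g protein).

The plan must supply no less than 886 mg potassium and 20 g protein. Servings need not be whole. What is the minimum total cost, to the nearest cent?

The cheapest plan sits at a corner of the feasible region — with two constraints it uses at most two foods.
eggs only: max(886/70, 20/6) = 12.66 servings → $8.23.
bell pepper only: max(886/265, 20/1) = 20 servings → $24.00.
eggs + bell pepper with both tight: 2.904 servings and 2.576 servings → $4.98.
The minimum over all feasible corners is $4.98.

$4.98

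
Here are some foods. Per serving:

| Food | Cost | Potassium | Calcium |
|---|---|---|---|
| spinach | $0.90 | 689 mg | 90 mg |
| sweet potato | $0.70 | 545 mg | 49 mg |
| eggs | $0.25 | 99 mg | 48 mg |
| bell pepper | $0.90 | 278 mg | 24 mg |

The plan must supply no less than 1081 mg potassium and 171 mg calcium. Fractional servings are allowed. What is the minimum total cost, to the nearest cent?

At the optimum either one food covers both requirements or two foods hit both targets exactly; no other combination can be cheaper.
spinach only: max(1081/689, 171/90) = 1.9 servings → $1.71.
sweet potato only: max(1081/545, 171/49) = 3.49 servings → $2.44.
eggs only: max(1081/99, 171/48) = 10.92 servings → $2.73.
bell pepper only: max(1081/278, 171/24) = 7.125 servings → $6.41.
spinach + sweet potato with both targets exact would need a negative amount; discard.
spinach + eggs with both tight: 1.447 servings and 0.8496 servings → $1.51.
spinach + bell pepper with both targets exact would need a negative amount; discard.
sweet potato + eggs with both tight: 1.641 servings and 1.888 servings → $1.62.
sweet potato + bell pepper: intersection lies outside the first quadrant.
eggs + bell pepper with both tight: 1.969 servings and 3.187 servings → $3.36.
So the least-cost plan costs $1.51.

$1.51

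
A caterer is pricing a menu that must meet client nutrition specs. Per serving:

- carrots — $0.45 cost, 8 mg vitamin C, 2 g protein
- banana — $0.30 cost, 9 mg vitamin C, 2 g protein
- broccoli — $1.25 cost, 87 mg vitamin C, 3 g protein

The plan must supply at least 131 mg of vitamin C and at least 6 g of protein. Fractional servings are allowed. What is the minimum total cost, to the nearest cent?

For a min-cost LP with two ≥-constraints, a basic feasible solution has at most two positive variables.
carrots only: max(131/8, 6/2) = 16.38 servings → $7.37.
banana only: max(131/9, 6/2) = 14.56 servings → $4.37.
broccoli only: max(131/87, 6/3) = 2 servings → $2.50.
carrots + banana: the both-tight solution has a negative serving — not a feasible corner.
carrots + broccoli with both tight: 0.86 servings and 1.427 servings → $2.17.
banana + broccoli with both tight: 0.8776 servings and 1.415 servings → $2.03.
Cheapest feasible corner: $2.03.

$2.03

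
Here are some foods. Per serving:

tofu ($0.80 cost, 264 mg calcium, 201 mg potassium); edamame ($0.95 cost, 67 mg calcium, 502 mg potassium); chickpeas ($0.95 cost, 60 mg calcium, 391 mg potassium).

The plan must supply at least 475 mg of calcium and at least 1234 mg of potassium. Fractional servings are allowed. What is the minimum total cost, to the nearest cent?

Check every corner: each single food scaled to meet both minima, and each pair solved so both constraints bind.
tofu only: max(475/264, 1234/201) = 6.139 servings → $4.91.
edamame only: max(475/67, 1234/502) = 7.09 servings → $6.74.
chickpeas only: max(475/60, 1234/391) = 7.917 servings → $7.52.
tofu + edamame with both tight: 1.308 servings and 1.934 servings → $2.88.
tofu + chickpeas with both tight: 1.225 servings and 2.526 servings → $3.38.
edamame + chickpeas with both targets exact would need a negative amount; discard.
So the least-cost plan costs $2.88.

$2.88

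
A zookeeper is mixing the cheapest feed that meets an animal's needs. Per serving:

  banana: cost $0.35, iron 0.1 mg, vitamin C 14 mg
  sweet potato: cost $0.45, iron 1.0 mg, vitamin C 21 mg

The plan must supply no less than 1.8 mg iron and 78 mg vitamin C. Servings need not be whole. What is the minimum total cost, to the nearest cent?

$1.67

Two binding constraints pin down two serving amounts, so the optimal mix uses at most two foods. The candidates are each food alone (scaled to the tighter of iron/vitamin C) and each pair with both constraints tight.
banana only: max(1.8/0.1, 78/14) = 18 servings → $6.30.
sweet potato only: max(1.8/1.0, 78/21) = 3.714 servings → $1.67.
banana + sweet potato with both tight: 3.378 servings and 1.462 servings → $1.84.
So the least-cost plan costs $1.67.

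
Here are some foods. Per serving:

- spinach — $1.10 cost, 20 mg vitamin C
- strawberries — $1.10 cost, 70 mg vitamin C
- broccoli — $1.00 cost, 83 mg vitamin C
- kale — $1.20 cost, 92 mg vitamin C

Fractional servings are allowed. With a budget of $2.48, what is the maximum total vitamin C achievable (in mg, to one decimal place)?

205.8 mg

Vitamin C per dollar: broccoli 83, kale 76.67, strawberries 63.64, spinach 18.18.
With no serving limits, spend the whole cost allowance on broccoli: $2.48 / $1.00 × 83 mg = 205.8 mg.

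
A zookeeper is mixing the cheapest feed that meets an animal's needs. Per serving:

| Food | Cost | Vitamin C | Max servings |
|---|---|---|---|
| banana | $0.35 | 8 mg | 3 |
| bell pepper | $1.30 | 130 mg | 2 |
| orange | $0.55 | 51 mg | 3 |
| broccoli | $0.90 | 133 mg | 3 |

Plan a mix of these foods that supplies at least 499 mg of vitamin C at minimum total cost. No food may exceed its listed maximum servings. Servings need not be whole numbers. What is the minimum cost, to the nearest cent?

Cost per mg of vitamin C: broccoli $0.0068, bell pepper $0.0100, orange $0.0108, banana $0.0437.
Take 3 servings of broccoli: +399.0 mg vitamin C for $2.70 (total $2.70, still need 100.0 mg).
Take 0.7692 servings of bell pepper: +100.0 mg vitamin C for $1.00 (total $3.70, still need 0.0 mg).
Greedy by cheapest-per-mg is optimal for a single linear constraint, so the minimum cost is $3.70.

$3.70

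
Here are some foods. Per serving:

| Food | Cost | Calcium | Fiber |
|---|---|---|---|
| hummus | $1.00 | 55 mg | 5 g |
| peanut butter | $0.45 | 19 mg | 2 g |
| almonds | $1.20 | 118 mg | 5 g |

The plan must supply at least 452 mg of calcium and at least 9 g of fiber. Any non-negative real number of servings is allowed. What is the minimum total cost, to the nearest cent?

$4.60

Two binding constraints pin down two serving amounts, so the optimal mix uses at most two foods. The candidates are each food alone (scaled to the tighter of calcium/fiber) and each pair with both constraints tight.
hummus only: max(452/55, 9/5) = 8.218 servings → $8.22.
peanut butter only: max(452/19, 9/2) = 23.79 servings → $10.71.
almonds only: max(452/118, 9/5) = 3.831 servings → $4.60.
hummus + peanut butter with both targets exact would need a negative amount; discard.
hummus + almonds: intersection lies outside the first quadrant.
peanut butter + almonds: the both-tight solution has a negative serving — not a feasible corner.
So the least-cost plan costs $4.60.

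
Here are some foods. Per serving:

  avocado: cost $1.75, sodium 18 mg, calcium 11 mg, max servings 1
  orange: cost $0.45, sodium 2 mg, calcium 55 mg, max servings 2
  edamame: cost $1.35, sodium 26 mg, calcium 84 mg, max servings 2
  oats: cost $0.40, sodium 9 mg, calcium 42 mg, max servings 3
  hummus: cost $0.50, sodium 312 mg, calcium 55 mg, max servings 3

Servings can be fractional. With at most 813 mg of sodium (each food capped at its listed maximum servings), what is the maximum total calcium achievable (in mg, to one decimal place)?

540.5 mg

Calcium per mg sodium: orange 27.5, oats 4.667, edamame 3.231, avocado 0.6111, hummus 0.1763.
Take 2 servings of orange: uses 4 mg sodium, +110.0 mg calcium (running total 110.0 mg).
Take 3 servings of oats: uses 27 mg sodium, +126.0 mg calcium (running total 236.0 mg).
Take 2 servings of edamame: uses 52 mg sodium, +168.0 mg calcium (running total 404.0 mg).
Take 1 serving of avocado: uses 18 mg sodium, +11.0 mg calcium (running total 415.0 mg).
Take 2.282 servings of hummus: uses 712 mg sodium, +125.5 mg calcium (running total 540.5 mg).
Filling greedily by calcium-per-mg sodium is optimal for one linear limit, giving 540.5 mg.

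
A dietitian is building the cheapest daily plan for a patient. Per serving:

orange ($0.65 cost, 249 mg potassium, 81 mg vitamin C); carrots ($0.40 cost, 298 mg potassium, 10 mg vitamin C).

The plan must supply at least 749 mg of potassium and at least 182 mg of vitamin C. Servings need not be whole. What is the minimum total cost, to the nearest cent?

An LP optimum is at a vertex; with two nutrient constraints at most two foods are used. Check each candidate.
orange only: max(749/249, 182/81) = 3.008 servings → $1.96.
carrots only: max(749/298, 182/10) = 18.2 servings → $7.28.
orange + carrots with both tight: 2.159 servings and 0.7091 servings → $1.69.
The minimum over all feasible corners is $1.69.

$1.69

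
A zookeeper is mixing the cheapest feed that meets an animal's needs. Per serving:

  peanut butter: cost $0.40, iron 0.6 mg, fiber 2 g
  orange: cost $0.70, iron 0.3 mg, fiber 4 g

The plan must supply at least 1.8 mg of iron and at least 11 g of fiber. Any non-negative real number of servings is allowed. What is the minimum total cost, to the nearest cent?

A basic optimal solution has at most two foods positive. Try each food alone and each pair with both targets met exactly.
peanut butter only: max(1.8/0.6, 11/2) = 5.5 servings → $2.20.
orange only: max(1.8/0.3, 11/4) = 6 servings → $4.20.
peanut butter + orange with both tight: 2.167 servings and 1.667 servings → $2.03.
So the least-cost plan costs $2.03.

$2.03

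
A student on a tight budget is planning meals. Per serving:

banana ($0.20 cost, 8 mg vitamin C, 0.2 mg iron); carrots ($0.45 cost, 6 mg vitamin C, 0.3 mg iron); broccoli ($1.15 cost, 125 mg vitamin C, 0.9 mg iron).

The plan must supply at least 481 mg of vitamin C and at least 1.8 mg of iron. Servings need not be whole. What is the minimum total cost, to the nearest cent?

$4.43

A basic optimal solution has at most two foods positive. Try each food alone and each pair with both targets met exactly.
banana only: max(481/8, 1.8/0.2) = 60.12 servings → $12.03.
carrots only: max(481/6, 1.8/0.3) = 80.17 servings → $36.08.
broccoli only: max(481/125, 1.8/0.9) = 3.848 servings → $4.43.
banana + carrots with both targets exact would need a negative amount; discard.
banana + broccoli with both targets exact would need a negative amount; discard.
carrots + broccoli with both targets exact would need a negative amount; discard.
Cheapest feasible corner: $4.43.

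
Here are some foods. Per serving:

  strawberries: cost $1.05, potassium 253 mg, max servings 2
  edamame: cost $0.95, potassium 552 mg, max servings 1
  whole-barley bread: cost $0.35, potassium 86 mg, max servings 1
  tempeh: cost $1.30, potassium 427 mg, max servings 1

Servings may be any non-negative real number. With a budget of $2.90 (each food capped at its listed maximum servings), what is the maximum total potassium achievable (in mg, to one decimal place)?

Potassium per dollar: edamame 581.1, tempeh 328.5, whole-barley bread 245.7, strawberries 241.
Take 1 serving of edamame: spends $0.95, +552.0 mg potassium (running total 552.0 mg).
Take 1 serving of tempeh: spends $1.30, +427.0 mg potassium (running total 979.0 mg).
Take 1 serving of whole-barley bread: spends $0.35, +86.0 mg potassium (running total 1065.0 mg).
Take 0.2857 servings of strawberries: spends $0.30, +72.3 mg potassium (running total 1137.3 mg).
Greedy by best ratio exhausts the cost allowance optimally: 1137.3 mg.

1137.3 mg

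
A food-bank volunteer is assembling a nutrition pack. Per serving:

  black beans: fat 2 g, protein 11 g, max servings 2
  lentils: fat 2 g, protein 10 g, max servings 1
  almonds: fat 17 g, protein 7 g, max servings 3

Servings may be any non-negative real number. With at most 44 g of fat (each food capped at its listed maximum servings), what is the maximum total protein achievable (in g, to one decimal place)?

47.6 g

Protein per g fat: black beans 5.5, lentils 5, almonds 0.4118.
Take 2 servings of black beans: uses 4 g fat, +22.0 g protein (running total 22.0 g).
Take 1 serving of lentils: uses 2 g fat, +10.0 g protein (running total 32.0 g).
Take 2.235 servings of almonds: uses 38 g fat, +15.6 g protein (running total 47.6 g).
Greedy by best ratio exhausts the fat allowance optimally: 47.6 g.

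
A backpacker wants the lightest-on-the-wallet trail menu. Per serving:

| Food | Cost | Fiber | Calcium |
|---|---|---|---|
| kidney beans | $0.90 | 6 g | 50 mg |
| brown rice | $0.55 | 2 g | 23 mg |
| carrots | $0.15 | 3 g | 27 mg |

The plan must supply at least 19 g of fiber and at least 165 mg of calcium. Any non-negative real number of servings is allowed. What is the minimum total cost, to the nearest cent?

Check every corner: each single food scaled to meet both minima, and each pair solved so both constraints bind.
kidney beans only: max(19/6, 165/50) = 3.3 servings → $2.97.
brown rice only: max(19/2, 165/23) = 9.5 servings → $5.22.
carrots only: max(19/3, 165/27) = 6.333 servings → $0.95.
kidney beans + brown rice with both tight: 2.816 servings and 1.053 servings → $3.11.
kidney beans + carrots with both tight: 1.5 servings and 3.333 servings → $1.85.
brown rice + carrots with both targets exact would need a negative amount; discard.
So the least-cost plan costs $0.95.

$0.95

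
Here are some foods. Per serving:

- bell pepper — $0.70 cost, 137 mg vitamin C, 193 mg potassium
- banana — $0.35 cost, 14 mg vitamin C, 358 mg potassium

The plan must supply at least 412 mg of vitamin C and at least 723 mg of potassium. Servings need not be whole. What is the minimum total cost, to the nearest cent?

$2.22

Compare the cost at each extreme point of the feasible region.
bell pepper only: max(412/137, 723/193) = 3.746 servings → $2.62.
banana only: max(412/14, 723/358) = 29.43 servings → $10.30.
bell pepper + banana with both tight: 2.964 servings and 0.4215 servings → $2.22.
Cheapest feasible corner: $2.22.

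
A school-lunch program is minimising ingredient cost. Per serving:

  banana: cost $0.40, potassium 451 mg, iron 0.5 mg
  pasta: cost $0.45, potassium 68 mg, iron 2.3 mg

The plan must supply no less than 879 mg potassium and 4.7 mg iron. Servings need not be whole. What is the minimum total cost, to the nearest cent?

Compare the cost at each extreme point of the feasible region.
banana only: max(879/451, 4.7/0.5) = 9.4 servings → $3.76.
pasta only: max(879/68, 4.7/2.3) = 12.93 servings → $5.82.
banana + pasta with both tight: 1.697 servings and 1.675 servings → $1.43.
Cheapest feasible corner: $1.43.

$1.43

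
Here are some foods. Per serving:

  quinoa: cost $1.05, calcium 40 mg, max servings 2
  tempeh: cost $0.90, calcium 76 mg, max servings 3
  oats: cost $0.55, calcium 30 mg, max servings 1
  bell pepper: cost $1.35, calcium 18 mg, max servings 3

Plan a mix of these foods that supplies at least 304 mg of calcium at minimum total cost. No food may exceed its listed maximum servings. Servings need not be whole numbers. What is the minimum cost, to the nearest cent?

Cost per mg of calcium: tempeh $0.0118, oats $0.0183, quinoa $0.0262, bell pepper $0.0750.
Take 3 servings of tempeh: +228.0 mg calcium for $2.70 (total $2.70, still need 76.0 mg).
Take 1 serving of oats: +30.0 mg calcium for $0.55 (total $3.25, still need 46.0 mg).
Take 1.15 servings of quinoa: +46.0 mg calcium for $1.21 (total $4.46, still need 0.0 mg).
Greedy by cheapest-per-mg is optimal for a single linear constraint, so the minimum cost is $4.46.

$4.46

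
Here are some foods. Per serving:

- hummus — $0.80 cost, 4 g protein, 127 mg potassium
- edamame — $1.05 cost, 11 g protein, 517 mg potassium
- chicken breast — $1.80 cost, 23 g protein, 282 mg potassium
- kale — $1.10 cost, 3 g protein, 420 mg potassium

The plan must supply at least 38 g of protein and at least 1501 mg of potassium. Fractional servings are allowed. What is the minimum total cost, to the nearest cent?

$3.49

An LP optimum is at a vertex; with two nutrient constraints at most two foods are used. Check each candidate.
hummus only: max(38/4, 1501/127) = 11.82 servings → $9.46.
edamame only: max(38/11, 1501/517) = 3.455 servings → $3.63.
chicken breast only: max(38/23, 1501/282) = 5.323 servings → $9.58.
kale only: max(38/3, 1501/420) = 12.67 servings → $13.93.
hummus + edamame with both tight: 4.672 servings and 1.756 servings → $5.58.
hummus + chicken breast: the both-tight solution has a negative serving — not a feasible corner.
hummus + kale with both tight: 8.82 servings and 0.9069 servings → $8.05.
edamame + chicken breast with both tight: 2.709 servings and 0.3567 servings → $3.49.
edamame + kale: the both-tight solution has a negative serving — not a feasible corner.
chicken breast + kale with both tight: 1.3 servings and 2.701 servings → $5.31.
So the least-cost plan costs $3.49.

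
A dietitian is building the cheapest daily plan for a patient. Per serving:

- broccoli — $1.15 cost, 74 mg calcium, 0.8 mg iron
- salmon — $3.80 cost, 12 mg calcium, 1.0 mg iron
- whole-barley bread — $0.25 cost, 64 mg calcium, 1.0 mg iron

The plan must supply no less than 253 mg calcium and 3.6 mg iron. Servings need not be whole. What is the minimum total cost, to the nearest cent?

$0.99

This is a tiny linear program; its minimum lies at a vertex of the feasible set. List the vertices and price them.
broccoli only: max(253/74, 3.6/0.8) = 4.5 servings → $5.17.
salmon only: max(253/12, 3.6/1.0) = 21.08 servings → $80.12.
whole-barley bread only: max(253/64, 3.6/1.0) = 3.953 servings → $0.99.
broccoli + salmon with both tight: 3.258 servings and 0.9938 servings → $7.52.
broccoli + whole-barley bread with both tight: 0.9912 servings and 2.807 servings → $1.84.
salmon + whole-barley bread with both targets exact would need a negative amount; discard.
Cheapest feasible corner: $0.99.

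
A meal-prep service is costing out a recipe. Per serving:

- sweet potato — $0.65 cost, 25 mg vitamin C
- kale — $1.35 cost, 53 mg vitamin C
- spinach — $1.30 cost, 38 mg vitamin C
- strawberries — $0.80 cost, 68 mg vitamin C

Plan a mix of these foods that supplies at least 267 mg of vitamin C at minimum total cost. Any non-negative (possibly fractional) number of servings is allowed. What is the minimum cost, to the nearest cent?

Cost per mg of vitamin C: strawberries $0.0118, kale $0.0255, sweet potato $0.0260, spinach $0.0342.
With no serving limits, use only strawberries: 267 mg / 68 mg = 3.926 servings × $0.80 = $3.14.

$3.14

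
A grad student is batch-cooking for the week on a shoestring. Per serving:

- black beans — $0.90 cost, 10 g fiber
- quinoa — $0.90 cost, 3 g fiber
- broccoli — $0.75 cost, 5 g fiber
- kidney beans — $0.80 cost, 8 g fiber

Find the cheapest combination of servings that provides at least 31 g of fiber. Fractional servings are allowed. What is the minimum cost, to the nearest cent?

Cost per g of fiber: black beans $0.0900, kidney beans $0.1000, broccoli $0.1500, quinoa $0.3000.
With no serving limits, use only black beans: 31 g / 10 g = 3.1 servings × $0.90 = $2.79.

$2.79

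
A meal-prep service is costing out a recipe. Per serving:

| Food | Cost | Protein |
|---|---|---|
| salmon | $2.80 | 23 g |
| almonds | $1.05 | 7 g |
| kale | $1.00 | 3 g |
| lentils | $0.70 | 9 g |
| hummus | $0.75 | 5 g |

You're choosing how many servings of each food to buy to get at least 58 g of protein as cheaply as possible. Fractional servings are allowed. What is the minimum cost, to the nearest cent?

$4.51

Cost per g of protein: lentils $0.0778, salmon $0.1217, almonds $0.1500, hummus $0.1500, kale $0.3333.
With no serving limits, use only lentils: 58 g / 9 g = 6.444 servings × $0.70 = $4.51.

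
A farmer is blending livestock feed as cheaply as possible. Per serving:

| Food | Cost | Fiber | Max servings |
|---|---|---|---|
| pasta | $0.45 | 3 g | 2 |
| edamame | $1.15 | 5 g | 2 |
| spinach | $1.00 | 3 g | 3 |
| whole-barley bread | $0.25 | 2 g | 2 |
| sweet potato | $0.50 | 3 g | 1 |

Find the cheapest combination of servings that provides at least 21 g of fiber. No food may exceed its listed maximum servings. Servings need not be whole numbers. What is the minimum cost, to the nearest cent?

Cost per g of fiber: whole-barley bread $0.1250, pasta $0.1500, sweet potato $0.1667, edamame $0.2300, spinach $0.3333.
Take 2 servings of whole-barley bread: +4.0 g fiber for $0.50 (total $0.50, still need 17.0 g).
Take 2 servings of pasta: +6.0 g fiber for $0.90 (total $1.40, still need 11.0 g).
Take 1 serving of sweet potato: +3.0 g fiber for $0.50 (total $1.90, still need 8.0 g).
Take 1.6 servings of edamame: +8.0 g fiber for $1.84 (total $3.74, still need 0.0 g).
Filling from the cheapest source first is optimal under one linear minimum: $3.74.

$3.74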